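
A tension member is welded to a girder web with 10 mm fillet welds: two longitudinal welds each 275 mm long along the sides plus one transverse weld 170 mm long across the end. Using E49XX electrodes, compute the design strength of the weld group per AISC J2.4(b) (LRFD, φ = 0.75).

E49XX → F_EXX = 490 MPa.
t_e = 0.707 × 10 = 7.07 mm.
R_nwl = 0.6 × 490 × 7.07 × 550 × 10⁻³ = 1143 kN (longitudinal, 2 welds).
R_nwt = 0.6 × 490 × 7.07 × 170 × 10⁻³ = 353.4 kN (transverse, base value).
(i) R_nwl + R_nwt = 1497 kN; (ii) 0.85 R_nwl + 1.5 R_nwt = 1502 kN.
R_n = max = 1502 kN [governs: (ii)]; φR_n = 1126 kN.

φR_n ≈ 1130 kN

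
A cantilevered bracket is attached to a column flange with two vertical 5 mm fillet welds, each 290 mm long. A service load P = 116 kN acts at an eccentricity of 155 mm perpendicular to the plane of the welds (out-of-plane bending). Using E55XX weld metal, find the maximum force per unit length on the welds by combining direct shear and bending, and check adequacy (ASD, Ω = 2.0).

f_max ≈ 672 N/mm; NOT adequate

E55XX → F_EXX = 550 MPa.
L_w = 2 × 290 = 580 mm; section modulus (unit throat) S = 2 × L²/6 = 28030 mm².
Direct shear f_v = P/L_w = 116×10³/580 = 200 N/mm.
Moment M = P × e = 116×10³ × 155 = 17980000 N·mm; bending f_b = M/S = 641.4 N/mm.
f_max = √(f_v² + f_b²) = √(200² + 641.4²) = 671.8 N/mm.
r_n/Ω = (1/2.0) × 0.6 × 550 × (0.707 × 5) = 583.3 N/mm → NOT adequate.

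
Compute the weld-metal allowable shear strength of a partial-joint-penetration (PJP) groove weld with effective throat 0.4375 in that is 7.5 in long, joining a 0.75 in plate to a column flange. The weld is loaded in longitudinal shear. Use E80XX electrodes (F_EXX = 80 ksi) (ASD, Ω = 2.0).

R_n/Ω ≈ 78.8 kips

Effective throat (given) t_e = 0.4375 in.
A_we = 0.4375 × 7.5 = 3.281 in².
F_nw = 0.6 F_EXX = 48 ksi.
R_n/Ω = (48 × 3.281) / 2.0 = 78.75 kips.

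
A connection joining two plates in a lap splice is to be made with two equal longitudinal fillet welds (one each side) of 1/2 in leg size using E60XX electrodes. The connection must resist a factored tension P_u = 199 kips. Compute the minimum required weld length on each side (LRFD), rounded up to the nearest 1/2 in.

E60XX → F_EXX = 60 ksi.
Throat t_e = 0.707 × 0.5 = 0.3535 in.
φr_n = 0.75 × 0.6 × 60 × 0.3535 = 9.544 kips/in.
L_req = P_u / φr_n = 199 / 9.544 = 20.85 in total.
Per side: 20.85 / 2 = 10.42 in.
Round up → use L = 10.5 in on each side.

L = 10.5 in on each side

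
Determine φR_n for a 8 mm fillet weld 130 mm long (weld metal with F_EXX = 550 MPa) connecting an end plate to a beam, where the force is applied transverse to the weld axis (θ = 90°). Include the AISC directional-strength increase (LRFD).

t_e = 0.707 × 8 = 5.656 mm; A_we = 5.656 × 130 = 735.3 mm².
Directional factor: 1.0 + 0.5 sin^1.5(90°) = 1.5.
F_nw = 0.6 × 550 × 1.5 = 495 MPa.
φR_n = 0.75 × 495 × 735.3 × 10⁻³ = 273 kN.

φR_n ≈ 273 kN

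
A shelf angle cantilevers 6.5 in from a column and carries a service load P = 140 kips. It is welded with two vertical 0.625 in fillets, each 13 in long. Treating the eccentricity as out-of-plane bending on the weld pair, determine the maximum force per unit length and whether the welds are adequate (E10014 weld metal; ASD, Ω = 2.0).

E100XX → F_EXX = 100 ksi.
L_w = 2 × 13 = 26 in; section modulus (unit throat) S = 2 × L²/6 = 56.33 in².
Direct shear f_v = P/L_w = 140/26 = 5.385 kip/in.
Moment M = P × e = 140 × 6.5 = 910 kip·in; bending f_b = M/S = 16.15 kip/in.
f_max = √(f_v² + f_b²) = √(5.385² + 16.15²) = 17.03 kip/in.
r_n/Ω = (1/2.0) × 0.6 × 100 × (0.707 × 0.625) = 13.26 kip/in → NOT adequate.

f_max ≈ 17 kip/in; NOT adequate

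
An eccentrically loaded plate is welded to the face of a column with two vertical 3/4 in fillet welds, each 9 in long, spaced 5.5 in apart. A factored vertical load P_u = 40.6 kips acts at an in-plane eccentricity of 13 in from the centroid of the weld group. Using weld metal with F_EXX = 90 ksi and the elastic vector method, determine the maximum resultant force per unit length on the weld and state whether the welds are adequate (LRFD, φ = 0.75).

Total weld length L_w = 18 in. Treat welds as unit-width lines.
Polar moment about centroid: J = 2[d³/12 + d(b/2)²] = 2[9³/12 + 9×2.75²] = 257.6 in³.
Direct shear f_v = P/L_w = 40.6 / 18 = 2.256 kip/in (vertical).
Torsion M = P·e = 40.6 × 13 = 527.8 kip·in.
Critical point at (x, y) = (2.75, 4.5) from centroid. f_tx = M·y/J = 9.219 kip/in; f_ty = M·x/J = 5.634 kip/in.
Resultant f_max = √[f_tx² + (f_v + f_ty)²] = √[9.219² + (2.256 + 5.634)²] = 12.13 kip/in.
Capacity per unit length: φr_n = 0.75 × 0.6 × 90 × (0.707 × 0.75) = 21.48 kip/in.
12.13 ≤ 21.48 → adequate.

f_max ≈ 12.1 kip/in; adequate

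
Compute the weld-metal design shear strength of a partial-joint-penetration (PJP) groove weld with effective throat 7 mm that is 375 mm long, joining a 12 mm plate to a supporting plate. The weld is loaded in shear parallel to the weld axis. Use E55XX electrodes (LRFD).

E55XX → F_EXX = 550 MPa.
Effective throat (given) t_e = 7 mm.
A_we = 7 × 375 = 2625 mm².
F_nw = 0.6 F_EXX = 330 MPa.
φR_n = 0.75 × 330 × 2625 × 10⁻³ = 649.7 kN.

φR_n ≈ 650 kN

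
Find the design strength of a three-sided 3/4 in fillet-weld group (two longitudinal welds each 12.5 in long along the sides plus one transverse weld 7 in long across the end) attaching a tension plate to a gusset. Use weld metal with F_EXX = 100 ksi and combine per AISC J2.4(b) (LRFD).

t_e = 0.707 × 0.75 = 0.5302 in.
R_nwl = 0.6 × 100 × 0.5302 × 25 = 795.4 kip (longitudinal, 2 welds).
R_nwt = 0.6 × 100 × 0.5302 × 7 = 222.7 kip (transverse, base value).
(i) R_nwl + R_nwt = 1018 kip; (ii) 0.85 R_nwl + 1.5 R_nwt = 1010 kip.
R_n = max = 1018 kip [governs: (i)]; φR_n = 763.6 kip.

φR_n ≈ 764 kip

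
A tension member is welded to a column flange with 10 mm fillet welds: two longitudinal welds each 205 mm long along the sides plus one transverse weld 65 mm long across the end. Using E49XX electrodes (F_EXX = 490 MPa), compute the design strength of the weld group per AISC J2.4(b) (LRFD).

t_e = 0.707 × 10 = 7.07 mm.
R_nwl = 0.6 × 490 × 7.07 × 410 × 10⁻³ = 852.2 kN (longitudinal, 2 welds).
R_nwt = 0.6 × 490 × 7.07 × 65 × 10⁻³ = 135.1 kN (transverse, base value).
(i) R_nwl + R_nwt = 987.3 kN; (ii) 0.85 R_nwl + 1.5 R_nwt = 927 kN.
R_n = max = 987.3 kN [governs: (i)]; φR_n = 740.5 kN.

φR_n ≈ 740 kN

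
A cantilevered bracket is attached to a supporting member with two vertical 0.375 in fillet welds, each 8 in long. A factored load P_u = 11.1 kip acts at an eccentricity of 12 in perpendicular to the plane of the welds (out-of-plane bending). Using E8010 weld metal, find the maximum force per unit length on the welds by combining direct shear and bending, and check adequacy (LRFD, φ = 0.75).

f_max ≈ 6.28 kip/in; adequate

E80XX → F_EXX = 80 ksi.
L_w = 2 × 8 = 16 in; section modulus (unit throat) S = 2 × L²/6 = 21.33 in².
Direct shear f_v = P/L_w = 11.1/16 = 0.6937 kip/in.
Moment M = P × e = 11.1 × 12 = 133.2 kip·in; bending f_b = M/S = 6.244 kip/in.
f_max = √(f_v² + f_b²) = √(0.6937² + 6.244²) = 6.282 kip/in.
φr_n = 0.75 × 0.6 × 80 × (0.707 × 0.375) = 9.544 kip/in → adequate.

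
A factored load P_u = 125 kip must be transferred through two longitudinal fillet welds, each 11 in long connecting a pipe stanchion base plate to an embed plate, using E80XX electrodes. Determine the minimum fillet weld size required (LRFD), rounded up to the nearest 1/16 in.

E80XX → F_EXX = 80 ksi.
Total weld length L = 22 in.
Required throat t_e = P_u / (φ × 0.6 F_EXX × L) = 125 / (0.75 × 0.6 × 80 × 22) = 0.1578 in.
Required leg w = t_e / 0.707 = 0.2232 in → use 1/4 in.

w = 1/4 in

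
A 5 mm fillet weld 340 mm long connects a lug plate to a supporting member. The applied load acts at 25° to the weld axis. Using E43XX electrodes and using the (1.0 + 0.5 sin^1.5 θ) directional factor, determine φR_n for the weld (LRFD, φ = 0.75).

φR_n ≈ 265 kN

E43XX → F_EXX = 430 MPa.
t_e = 0.707 × 5 = 3.535 mm; A_we = 3.535 × 340 = 1202 mm².
Directional factor: 1.0 + 0.5 sin^1.5(25°) = 1.137.
F_nw = 0.6 × 430 × 1.137 = 293.4 MPa.
φR_n = 0.75 × 293.4 × 1202 × 10⁻³ = 264.5 kN.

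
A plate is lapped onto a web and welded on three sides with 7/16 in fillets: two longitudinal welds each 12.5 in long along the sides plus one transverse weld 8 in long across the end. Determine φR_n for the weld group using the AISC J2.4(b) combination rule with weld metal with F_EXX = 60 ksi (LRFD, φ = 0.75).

φR_n ≈ 278 kips

t_e = 0.707 × 0.4375 = 0.3093 in.
R_nwl = 0.6 × 60 × 0.3093 × 25 = 278.4 kips (longitudinal, 2 welds).
R_nwt = 0.6 × 60 × 0.3093 × 8 = 89.08 kips (transverse, base value).
(i) R_nwl + R_nwt = 367.5 kips; (ii) 0.85 R_nwl + 1.5 R_nwt = 370.2 kips.
R_n = max = 370.2 kips [governs: (ii)]; φR_n = 277.7 kips.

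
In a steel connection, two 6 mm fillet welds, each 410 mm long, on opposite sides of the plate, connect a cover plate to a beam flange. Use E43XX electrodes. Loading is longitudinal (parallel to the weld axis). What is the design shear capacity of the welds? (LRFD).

E43XX → F_EXX = 430 MPa.
Effective throat t_e = 0.707 × 6 = 4.242 mm.
Total length L = 820 mm; A_we = 4.242 × 820 = 3478 mm².
F_nw = 0.6 F_EXX = 0.6 × 430 = 258 MPa.
φR_n = 0.75 × 258 × 3478 × 10⁻³ = 673.1 kN.

φR_n ≈ 673 kN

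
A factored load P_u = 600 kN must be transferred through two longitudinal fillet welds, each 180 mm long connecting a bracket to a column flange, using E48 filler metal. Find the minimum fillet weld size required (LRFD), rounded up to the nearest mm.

E48XX → F_EXX = 480 MPa.
Total weld length L = 360 mm.
Required throat t_e = P_u / (φ × 0.6 F_EXX × L) = 600 / (0.75 × 0.6 × 480 × 360 × 10⁻³) = 7.716 mm.
Required leg w = t_e / 0.707 = 10.91 mm → use 11 mm.

w = 11 mm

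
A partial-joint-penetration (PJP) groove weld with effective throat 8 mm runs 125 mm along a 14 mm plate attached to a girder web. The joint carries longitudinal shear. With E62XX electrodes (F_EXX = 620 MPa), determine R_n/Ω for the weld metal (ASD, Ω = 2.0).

Effective throat (given) t_e = 8 mm.
A_we = 8 × 125 = 1000 mm².
F_nw = 0.6 F_EXX = 372 MPa.
R_n/Ω = (372 × 1000) / 2.0 × 10⁻³ = 186 kN.

R_n/Ω ≈ 186 kN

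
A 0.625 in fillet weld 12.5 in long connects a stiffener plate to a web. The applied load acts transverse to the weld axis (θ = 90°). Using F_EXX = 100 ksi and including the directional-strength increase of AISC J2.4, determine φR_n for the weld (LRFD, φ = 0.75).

t_e = 0.707 × 0.625 = 0.4419 in; A_we = 0.4419 × 12.5 = 5.523 in².
Directional factor: 1.0 + 0.5 sin^1.5(90°) = 1.5.
F_nw = 0.6 × 100 × 1.5 = 90 ksi.
φR_n = 0.75 × 90 × 5.523 = 372.8 kips.

φR_n ≈ 373 kips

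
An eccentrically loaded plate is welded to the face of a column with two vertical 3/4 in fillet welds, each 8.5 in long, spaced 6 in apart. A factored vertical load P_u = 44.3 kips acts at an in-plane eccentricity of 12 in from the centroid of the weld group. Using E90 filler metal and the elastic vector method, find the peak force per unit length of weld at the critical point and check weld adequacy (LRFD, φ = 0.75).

E90XX → F_EXX = 90 ksi.
Total weld length L_w = 17 in. Treat welds as unit-width lines.
Polar moment about centroid: J = 2[d³/12 + d(b/2)²] = 2[8.5³/12 + 8.5×3²] = 255.4 in³.
Direct shear f_v = P/L_w = 44.3 / 17 = 2.606 kip/in (vertical).
Torsion M = P·e = 44.3 × 12 = 531.6 kip·in.
Critical point at (x, y) = (3, 4.25) from centroid. f_tx = M·y/J = 8.848 kip/in; f_ty = M·x/J = 6.245 kip/in.
Resultant f_max = √[f_tx² + (f_v + f_ty)²] = √[8.848² + (2.606 + 6.245)²] = 12.52 kip/in.
Capacity per unit length: φr_n = 0.75 × 0.6 × 90 × (0.707 × 0.75) = 21.48 kip/in.
12.52 ≤ 21.48 → adequate.

f_max ≈ 12.5 kip/in; adequate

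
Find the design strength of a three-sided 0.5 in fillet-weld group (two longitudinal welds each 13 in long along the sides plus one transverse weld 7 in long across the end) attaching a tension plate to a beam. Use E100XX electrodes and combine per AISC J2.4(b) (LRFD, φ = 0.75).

φR_n ≈ 525 kip

E100XX → F_EXX = 100 ksi.
t_e = 0.707 × 0.5 = 0.3535 in.
R_nwl = 0.6 × 100 × 0.3535 × 26 = 551.5 kip (longitudinal, 2 welds).
R_nwt = 0.6 × 100 × 0.3535 × 7 = 148.5 kip (transverse, base value).
(i) R_nwl + R_nwt = 699.9 kip; (ii) 0.85 R_nwl + 1.5 R_nwt = 691.4 kip.
R_n = max = 699.9 kip [governs: (i)]; φR_n = 524.9 kip.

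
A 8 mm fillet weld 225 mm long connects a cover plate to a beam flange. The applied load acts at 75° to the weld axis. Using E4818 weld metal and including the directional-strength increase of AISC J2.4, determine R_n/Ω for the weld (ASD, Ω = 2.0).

E48XX → F_EXX = 480 MPa.
t_e = 0.707 × 8 = 5.656 mm; A_we = 5.656 × 225 = 1273 mm².
Directional factor: 1.0 + 0.5 sin^1.5(75°) = 1.475.
F_nw = 0.6 × 480 × 1.475 = 424.7 MPa.
R_n/Ω = (424.7 × 1273) / 2.0 × 10⁻³ = 270.2 kN.

R_n/Ω ≈ 270 kN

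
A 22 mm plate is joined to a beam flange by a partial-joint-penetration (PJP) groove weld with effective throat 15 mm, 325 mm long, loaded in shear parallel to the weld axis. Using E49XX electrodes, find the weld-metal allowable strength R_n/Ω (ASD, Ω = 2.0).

E49XX → F_EXX = 490 MPa.
Effective throat (given) t_e = 15 mm.
A_we = 15 × 325 = 4875 mm².
F_nw = 0.6 F_EXX = 294 MPa.
R_n/Ω = (294 × 4875) / 2.0 × 10⁻³ = 716.6 kN.

R_n/Ω ≈ 717 kN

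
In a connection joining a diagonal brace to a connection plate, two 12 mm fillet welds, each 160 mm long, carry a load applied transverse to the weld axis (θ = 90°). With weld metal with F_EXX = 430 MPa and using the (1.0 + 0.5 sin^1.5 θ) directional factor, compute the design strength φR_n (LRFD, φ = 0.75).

φR_n ≈ 788 kN

t_e = 0.707 × 12 = 8.484 mm; A_we = 8.484 × 320 = 2715 mm².
Directional factor: 1.0 + 0.5 sin^1.5(90°) = 1.5.
F_nw = 0.6 × 430 × 1.5 = 387 MPa.
φR_n = 0.75 × 387 × 2715 × 10⁻³ = 788 kN.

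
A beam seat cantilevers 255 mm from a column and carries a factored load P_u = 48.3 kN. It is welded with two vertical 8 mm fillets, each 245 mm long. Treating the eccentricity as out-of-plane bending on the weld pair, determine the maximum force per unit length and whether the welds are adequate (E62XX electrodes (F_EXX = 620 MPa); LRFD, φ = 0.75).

L_w = 2 × 245 = 490 mm; section modulus (unit throat) S = 2 × L²/6 = 20010 mm².
Direct shear f_v = P/L_w = 48.3×10³/490 = 98.57 N/mm.
Moment M = P × e = 48.3×10³ × 255 = 12316000 N·mm; bending f_b = M/S = 615.6 N/mm.
f_max = √(f_v² + f_b²) = √(98.57² + 615.6²) = 623.4 N/mm.
φr_n = 0.75 × 0.6 × 620 × (0.707 × 8) = 1578 N/mm → adequate.

f_max ≈ 623 N/mm; adequate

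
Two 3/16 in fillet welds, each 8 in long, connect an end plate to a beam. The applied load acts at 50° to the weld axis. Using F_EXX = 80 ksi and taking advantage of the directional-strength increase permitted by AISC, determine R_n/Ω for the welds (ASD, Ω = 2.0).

R_n/Ω ≈ 68 kip

t_e = 0.707 × 0.1875 = 0.1326 in; A_we = 0.1326 × 16 = 2.121 in².
Directional factor: 1.0 + 0.5 sin^1.5(50°) = 1.335.
F_nw = 0.6 × 80 × 1.335 = 64.09 ksi.
R_n/Ω = (64.09 × 2.121) / 2.0 = 67.97 kip.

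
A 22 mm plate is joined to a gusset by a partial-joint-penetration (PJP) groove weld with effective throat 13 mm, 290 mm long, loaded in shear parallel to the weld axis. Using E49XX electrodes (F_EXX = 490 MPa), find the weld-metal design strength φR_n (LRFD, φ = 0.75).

φR_n ≈ 831 kN

Effective throat (given) t_e = 13 mm.
A_we = 13 × 290 = 3770 mm².
F_nw = 0.6 F_EXX = 294 MPa.
φR_n = 0.75 × 294 × 3770 × 10⁻³ = 831.3 kN.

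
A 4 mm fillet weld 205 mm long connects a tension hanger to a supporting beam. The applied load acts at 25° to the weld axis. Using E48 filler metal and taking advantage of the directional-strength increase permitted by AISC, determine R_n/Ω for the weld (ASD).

R_n/Ω ≈ 95 kN

E48XX → F_EXX = 480 MPa.
t_e = 0.707 × 4 = 2.828 mm; A_we = 2.828 × 205 = 579.7 mm².
Directional factor: 1.0 + 0.5 sin^1.5(25°) = 1.137.
F_nw = 0.6 × 480 × 1.137 = 327.6 MPa.
R_n/Ω = (327.6 × 579.7) / 2.0 × 10⁻³ = 94.95 kN.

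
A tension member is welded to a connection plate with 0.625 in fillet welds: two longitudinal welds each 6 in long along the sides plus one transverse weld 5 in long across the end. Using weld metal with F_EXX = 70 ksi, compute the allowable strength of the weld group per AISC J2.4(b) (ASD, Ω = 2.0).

R_n/Ω ≈ 164 kips

t_e = 0.707 × 0.625 = 0.4419 in.
R_nwl = 0.6 × 70 × 0.4419 × 12 = 222.7 kips (longitudinal, 2 welds).
R_nwt = 0.6 × 70 × 0.4419 × 5 = 92.79 kips (transverse, base value).
(i) R_nwl + R_nwt = 315.5 kips; (ii) 0.85 R_nwl + 1.5 R_nwt = 328.5 kips.
R_n = max = 328.5 kips [governs: (ii)]; R_n/Ω = 164.2 kips.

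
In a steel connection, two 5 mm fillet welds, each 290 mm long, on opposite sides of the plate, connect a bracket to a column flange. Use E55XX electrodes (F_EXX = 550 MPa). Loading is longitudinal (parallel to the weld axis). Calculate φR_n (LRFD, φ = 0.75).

φR_n ≈ 507 kN

Effective throat t_e = 0.707 × 5 = 3.535 mm.
Total length L = 580 mm; A_we = 3.535 × 580 = 2050 mm².
F_nw = 0.6 F_EXX = 0.6 × 550 = 330 MPa.
φR_n = 0.75 × 330 × 2050 × 10⁻³ = 507.4 kN.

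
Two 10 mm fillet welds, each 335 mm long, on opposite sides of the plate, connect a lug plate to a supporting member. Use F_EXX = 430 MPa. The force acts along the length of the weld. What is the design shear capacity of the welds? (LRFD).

φR_n ≈ 917 kN

Effective throat t_e = 0.707 × 10 = 7.07 mm.
Total length L = 670 mm; A_we = 7.07 × 670 = 4737 mm².
F_nw = 0.6 F_EXX = 0.6 × 430 = 258 MPa.
φR_n = 0.75 × 258 × 4737 × 10⁻³ = 916.6 kN.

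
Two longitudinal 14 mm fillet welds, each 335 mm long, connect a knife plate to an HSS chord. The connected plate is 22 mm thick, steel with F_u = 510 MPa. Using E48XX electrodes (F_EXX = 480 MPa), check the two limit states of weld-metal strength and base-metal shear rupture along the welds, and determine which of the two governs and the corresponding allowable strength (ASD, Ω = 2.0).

R_n/Ω ≈ 955 kN (weld metal governs)

t_e = 0.707 × 14 = 9.898 mm; L = 670 mm.
Weld metal: R_n/Ω = (1/2.0) × 0.6 × 480 × 9.898 × 670 × 10⁻³ = 955 kN.
Base metal (shear rupture): R_n/Ω = (1/2.0) × 0.6 × 510 × 22 × 670 × 10⁻³ = 2255 kN.
Governing: weld metal.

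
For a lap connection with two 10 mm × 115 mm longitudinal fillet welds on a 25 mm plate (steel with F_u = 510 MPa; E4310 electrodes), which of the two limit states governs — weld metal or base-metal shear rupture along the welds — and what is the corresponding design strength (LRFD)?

φR_n ≈ 315 kN (weld metal governs)

E43XX → F_EXX = 430 MPa.
t_e = 0.707 × 10 = 7.07 mm; L = 230 mm.
Weld metal: φR_n = 0.75 × 0.6 × 430 × 7.07 × 230 × 10⁻³ = 314.7 kN.
Base metal (shear rupture): φR_n = 0.75 × 0.6 × 510 × 25 × 230 × 10⁻³ = 1320 kN.
Governing: weld metal.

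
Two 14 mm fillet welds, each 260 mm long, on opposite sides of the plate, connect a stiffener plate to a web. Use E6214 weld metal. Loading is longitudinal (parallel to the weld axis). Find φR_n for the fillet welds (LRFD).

E62XX → F_EXX = 620 MPa.
Effective throat t_e = 0.707 × 14 = 9.898 mm.
Total length L = 520 mm; A_we = 9.898 × 520 = 5147 mm².
F_nw = 0.6 F_EXX = 0.6 × 620 = 372 MPa.
φR_n = 0.75 × 372 × 5147 × 10⁻³ = 1436 kN.

φR_n ≈ 1440 kN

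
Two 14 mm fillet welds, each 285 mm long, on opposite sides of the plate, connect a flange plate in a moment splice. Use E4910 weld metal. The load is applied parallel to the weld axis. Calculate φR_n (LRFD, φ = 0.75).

φR_n ≈ 1240 kN

E49XX → F_EXX = 490 MPa.
Effective throat t_e = 0.707 × 14 = 9.898 mm.
Total length L = 570 mm; A_we = 9.898 × 570 = 5642 mm².
F_nw = 0.6 F_EXX = 0.6 × 490 = 294 MPa.
φR_n = 0.75 × 294 × 5642 × 10⁻³ = 1244 kN.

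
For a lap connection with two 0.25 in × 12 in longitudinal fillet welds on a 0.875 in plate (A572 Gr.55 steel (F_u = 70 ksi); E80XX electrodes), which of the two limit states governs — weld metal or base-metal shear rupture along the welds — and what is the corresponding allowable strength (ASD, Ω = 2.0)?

R_n/Ω ≈ 102 kips (weld metal governs)

E80XX → F_EXX = 80 ksi.
t_e = 0.707 × 0.25 = 0.1767 in; L = 24 in.
Weld metal: R_n/Ω = (1/2.0) × 0.6 × 80 × 0.1767 × 24 = 101.8 kips.
Base metal (shear rupture): R_n/Ω = (1/2.0) × 0.6 × 70 × 0.875 × 24 = 441 kips.
Governing: weld metal.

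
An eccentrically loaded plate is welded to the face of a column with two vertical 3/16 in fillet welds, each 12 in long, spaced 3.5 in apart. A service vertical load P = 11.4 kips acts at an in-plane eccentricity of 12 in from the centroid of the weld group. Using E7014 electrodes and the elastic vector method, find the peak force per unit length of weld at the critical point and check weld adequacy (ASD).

E70XX → F_EXX = 70 ksi.
Total weld length L_w = 24 in. Treat welds as unit-width lines.
Polar moment about centroid: J = 2[d³/12 + d(b/2)²] = 2[12³/12 + 12×1.75²] = 361.5 in³.
Direct shear f_v = P/L_w = 11.4 / 24 = 0.475 kip/in (vertical).
Torsion M = P·e = 11.4 × 12 = 136.8 kip·in.
Critical point at (x, y) = (1.75, 6) from centroid. f_tx = M·y/J = 2.271 kip/in; f_ty = M·x/J = 0.6622 kip/in.
Resultant f_max = √[f_tx² + (f_v + f_ty)²] = √[2.271² + (0.475 + 0.6622)²] = 2.539 kip/in.
Capacity per unit length: r_n/Ω = (1/2.0) × 0.6 × 70 × (0.707 × 0.1875) = 2.784 kip/in.
2.539 ≤ 2.784 → adequate.

f_max ≈ 2.54 kip/in; adequate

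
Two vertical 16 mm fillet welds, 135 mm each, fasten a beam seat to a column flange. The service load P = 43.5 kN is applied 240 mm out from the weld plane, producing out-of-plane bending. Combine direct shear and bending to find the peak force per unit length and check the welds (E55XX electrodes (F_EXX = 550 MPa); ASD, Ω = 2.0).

f_max ≈ 1730 N/mm; adequate

L_w = 2 × 135 = 270 mm; section modulus (unit throat) S = 2 × L²/6 = 6075 mm².
Direct shear f_v = P/L_w = 43.5×10³/270 = 161.1 N/mm.
Moment M = P × e = 43.5×10³ × 240 = 10440000 N·mm; bending f_b = M/S = 1719 N/mm.
f_max = √(f_v² + f_b²) = √(161.1² + 1719²) = 1726 N/mm.
r_n/Ω = (1/2.0) × 0.6 × 550 × (0.707 × 16) = 1866 N/mm → adequate.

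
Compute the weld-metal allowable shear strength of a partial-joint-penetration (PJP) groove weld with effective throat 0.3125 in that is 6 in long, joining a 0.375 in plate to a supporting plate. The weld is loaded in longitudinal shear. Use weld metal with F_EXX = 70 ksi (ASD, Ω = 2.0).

R_n/Ω ≈ 39.4 kips

Effective throat (given) t_e = 0.3125 in.
A_we = 0.3125 × 6 = 1.875 in².
F_nw = 0.6 F_EXX = 42 ksi.
R_n/Ω = (42 × 1.875) / 2.0 = 39.38 kips.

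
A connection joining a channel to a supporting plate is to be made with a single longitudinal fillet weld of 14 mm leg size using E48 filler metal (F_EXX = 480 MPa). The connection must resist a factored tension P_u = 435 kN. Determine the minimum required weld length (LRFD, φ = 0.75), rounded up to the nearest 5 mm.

Throat t_e = 0.707 × 14 = 9.898 mm.
φr_n = 0.75 × 0.6 × 480 × 9.898 × 10⁻³ = 2.138 kN/mm.
L_req = P_u / φr_n = 435 / 2.138 = 203.5 mm total.
Round up → use L = 205 mm.

L = 205 mm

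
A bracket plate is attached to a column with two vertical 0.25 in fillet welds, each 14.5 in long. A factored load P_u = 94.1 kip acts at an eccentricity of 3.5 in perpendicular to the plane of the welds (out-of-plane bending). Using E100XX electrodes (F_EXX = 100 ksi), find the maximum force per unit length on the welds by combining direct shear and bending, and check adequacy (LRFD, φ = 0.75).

L_w = 2 × 14.5 = 29 in; section modulus (unit throat) S = 2 × L²/6 = 70.08 in².
Direct shear f_v = P/L_w = 94.1/29 = 3.245 kip/in.
Moment M = P × e = 94.1 × 3.5 = 329.35 kip·in; bending f_b = M/S = 4.699 kip/in.
f_max = √(f_v² + f_b²) = √(3.245² + 4.699²) = 5.711 kip/in.
φr_n = 0.75 × 0.6 × 100 × (0.707 × 0.25) = 7.954 kip/in → adequate.

f_max ≈ 5.71 kip/in; adequate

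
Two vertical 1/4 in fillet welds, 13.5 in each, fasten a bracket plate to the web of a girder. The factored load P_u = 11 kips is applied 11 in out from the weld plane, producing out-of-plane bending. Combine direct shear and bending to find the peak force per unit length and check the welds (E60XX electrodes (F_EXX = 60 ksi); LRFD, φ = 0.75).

f_max ≈ 2.03 kip/in; adequate

L_w = 2 × 13.5 = 27 in; section modulus (unit throat) S = 2 × L²/6 = 60.75 in².
Direct shear f_v = P/L_w = 11/27 = 0.4074 kip/in.
Moment M = P × e = 11 × 11 = 121 kip·in; bending f_b = M/S = 1.992 kip/in.
f_max = √(f_v² + f_b²) = √(0.4074² + 1.992²) = 2.033 kip/in.
φr_n = 0.75 × 0.6 × 60 × (0.707 × 0.25) = 4.772 kip/in → adequate.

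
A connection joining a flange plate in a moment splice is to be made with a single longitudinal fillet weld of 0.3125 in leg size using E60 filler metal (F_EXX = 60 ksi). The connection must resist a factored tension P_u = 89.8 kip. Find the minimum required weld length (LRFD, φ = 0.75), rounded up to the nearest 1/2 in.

L = 15.5 in

Throat t_e = 0.707 × 0.3125 = 0.2209 in.
φr_n = 0.75 × 0.6 × 60 × 0.2209 = 5.965 kip/in.
L_req = P_u / φr_n = 89.8 / 5.965 = 15.05 in total.
Round up → use L = 15.5 in.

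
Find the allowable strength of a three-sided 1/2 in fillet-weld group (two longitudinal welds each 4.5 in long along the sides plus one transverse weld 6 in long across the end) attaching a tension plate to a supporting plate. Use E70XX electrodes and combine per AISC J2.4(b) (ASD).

E70XX → F_EXX = 70 ksi.
t_e = 0.707 × 0.5 = 0.3535 in.
R_nwl = 0.6 × 70 × 0.3535 × 9 = 133.6 kips (longitudinal, 2 welds).
R_nwt = 0.6 × 70 × 0.3535 × 6 = 89.08 kips (transverse, base value).
(i) R_nwl + R_nwt = 222.7 kips; (ii) 0.85 R_nwl + 1.5 R_nwt = 247.2 kips.
R_n = max = 247.2 kips [governs: (ii)]; R_n/Ω = 123.6 kips.

R_n/Ω ≈ 124 kips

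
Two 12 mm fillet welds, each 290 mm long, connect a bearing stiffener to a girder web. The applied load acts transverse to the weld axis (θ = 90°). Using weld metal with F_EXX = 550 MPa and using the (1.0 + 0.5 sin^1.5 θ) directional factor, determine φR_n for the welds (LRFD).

φR_n ≈ 1830 kN

t_e = 0.707 × 12 = 8.484 mm; A_we = 8.484 × 580 = 4921 mm².
Directional factor: 1.0 + 0.5 sin^1.5(90°) = 1.5.
F_nw = 0.6 × 550 × 1.5 = 495 MPa.
φR_n = 0.75 × 495 × 4921 × 10⁻³ = 1827 kN.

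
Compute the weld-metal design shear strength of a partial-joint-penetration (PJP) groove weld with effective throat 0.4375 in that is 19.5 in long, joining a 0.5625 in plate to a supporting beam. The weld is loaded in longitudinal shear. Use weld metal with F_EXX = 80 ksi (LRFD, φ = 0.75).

φR_n ≈ 307 kip

Effective throat (given) t_e = 0.4375 in.
A_we = 0.4375 × 19.5 = 8.531 in².
F_nw = 0.6 F_EXX = 48 ksi.
φR_n = 0.75 × 48 × 8.531 = 307.1 kip.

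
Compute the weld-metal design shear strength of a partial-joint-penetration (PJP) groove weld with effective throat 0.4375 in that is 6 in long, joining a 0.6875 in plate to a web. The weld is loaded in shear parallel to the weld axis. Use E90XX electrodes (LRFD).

φR_n ≈ 106 kip

E90XX → F_EXX = 90 ksi.
Effective throat (given) t_e = 0.4375 in.
A_we = 0.4375 × 6 = 2.625 in².
F_nw = 0.6 F_EXX = 54 ksi.
φR_n = 0.75 × 54 × 2.625 = 106.3 kip.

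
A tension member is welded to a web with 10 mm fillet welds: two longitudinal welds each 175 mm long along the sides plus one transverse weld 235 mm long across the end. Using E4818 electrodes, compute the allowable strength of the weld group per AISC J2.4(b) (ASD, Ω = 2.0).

R_n/Ω ≈ 662 kN

E48XX → F_EXX = 480 MPa.
t_e = 0.707 × 10 = 7.07 mm.
R_nwl = 0.6 × 480 × 7.07 × 350 × 10⁻³ = 712.7 kN (longitudinal, 2 welds).
R_nwt = 0.6 × 480 × 7.07 × 235 × 10⁻³ = 478.5 kN (transverse, base value).
(i) R_nwl + R_nwt = 1191 kN; (ii) 0.85 R_nwl + 1.5 R_nwt = 1324 kN.
R_n = max = 1324 kN [governs: (ii)]; R_n/Ω = 661.8 kN.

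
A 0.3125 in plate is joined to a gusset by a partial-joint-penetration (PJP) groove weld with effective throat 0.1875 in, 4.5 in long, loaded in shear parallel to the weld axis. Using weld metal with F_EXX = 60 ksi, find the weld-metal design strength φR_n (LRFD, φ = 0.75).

φR_n ≈ 22.8 kips

Effective throat (given) t_e = 0.1875 in.
A_we = 0.1875 × 4.5 = 0.8438 in².
F_nw = 0.6 F_EXX = 36 ksi.
φR_n = 0.75 × 36 × 0.8438 = 22.78 kips.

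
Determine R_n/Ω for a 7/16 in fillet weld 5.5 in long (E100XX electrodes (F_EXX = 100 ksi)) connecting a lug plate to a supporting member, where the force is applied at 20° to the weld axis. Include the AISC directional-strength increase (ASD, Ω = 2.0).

t_e = 0.707 × 0.4375 = 0.3093 in; A_we = 0.3093 × 5.5 = 1.701 in².
Directional factor: 1.0 + 0.5 sin^1.5(20°) = 1.1.
F_nw = 0.6 × 100 × 1.1 = 66 ksi.
R_n/Ω = (66 × 1.701) / 2.0 = 56.14 kips.

R_n/Ω ≈ 56.1 kips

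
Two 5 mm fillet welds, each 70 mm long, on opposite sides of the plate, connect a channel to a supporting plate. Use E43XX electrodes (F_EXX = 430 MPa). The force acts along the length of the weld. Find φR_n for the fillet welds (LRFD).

φR_n ≈ 95.8 kN

Effective throat t_e = 0.707 × 5 = 3.535 mm.
Total length L = 140 mm; A_we = 3.535 × 140 = 494.9 mm².
F_nw = 0.6 F_EXX = 0.6 × 430 = 258 MPa.
φR_n = 0.75 × 258 × 494.9 × 10⁻³ = 95.76 kN.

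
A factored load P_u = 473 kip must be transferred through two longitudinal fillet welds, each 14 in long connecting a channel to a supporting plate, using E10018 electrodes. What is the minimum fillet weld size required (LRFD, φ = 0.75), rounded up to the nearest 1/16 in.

E100XX → F_EXX = 100 ksi.
Total weld length L = 28 in.
Required throat t_e = P_u / (φ × 0.6 F_EXX × L) = 473 / (0.75 × 0.6 × 100 × 28) = 0.3754 in.
Required leg w = t_e / 0.707 = 0.531 in → use 9/16 in.

w = 9/16 in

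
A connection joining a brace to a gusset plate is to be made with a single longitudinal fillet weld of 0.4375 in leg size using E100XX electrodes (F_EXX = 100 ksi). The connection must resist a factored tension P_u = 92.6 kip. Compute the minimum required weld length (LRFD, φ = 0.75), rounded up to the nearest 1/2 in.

L = 7 in

Throat t_e = 0.707 × 0.4375 = 0.3093 in.
φr_n = 0.75 × 0.6 × 100 × 0.3093 = 13.92 kip/in.
L_req = P_u / φr_n = 92.6 / 13.92 = 6.653 in total.
Round up → use L = 7 in.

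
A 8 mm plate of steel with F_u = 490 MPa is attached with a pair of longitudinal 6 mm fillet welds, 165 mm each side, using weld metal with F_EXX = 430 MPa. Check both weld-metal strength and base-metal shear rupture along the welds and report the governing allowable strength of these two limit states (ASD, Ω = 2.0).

t_e = 0.707 × 6 = 4.242 mm; L = 330 mm.
Weld metal: R_n/Ω = (1/2.0) × 0.6 × 430 × 4.242 × 330 × 10⁻³ = 180.6 kN.
Base metal (shear rupture): R_n/Ω = (1/2.0) × 0.6 × 490 × 8 × 330 × 10⁻³ = 388.1 kN.
Governing: weld metal.

R_n/Ω ≈ 181 kN (weld metal governs)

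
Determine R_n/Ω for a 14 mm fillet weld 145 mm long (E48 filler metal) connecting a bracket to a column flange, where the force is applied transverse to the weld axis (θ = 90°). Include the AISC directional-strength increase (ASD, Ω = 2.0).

E48XX → F_EXX = 480 MPa.
t_e = 0.707 × 14 = 9.898 mm; A_we = 9.898 × 145 = 1435 mm².
Directional factor: 1.0 + 0.5 sin^1.5(90°) = 1.5.
F_nw = 0.6 × 480 × 1.5 = 432 MPa.
R_n/Ω = (432 × 1435) / 2.0 × 10⁻³ = 310 kN.

R_n/Ω ≈ 310 kN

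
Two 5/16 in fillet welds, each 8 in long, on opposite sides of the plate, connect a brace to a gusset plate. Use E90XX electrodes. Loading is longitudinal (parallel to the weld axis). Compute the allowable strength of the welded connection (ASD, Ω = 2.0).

R_n/Ω ≈ 95.4 kips

E90XX → F_EXX = 90 ksi.
Effective throat t_e = 0.707 × 0.3125 = 0.2209 in.
Total length L = 16 in; A_we = 0.2209 × 16 = 3.535 in².
F_nw = 0.6 F_EXX = 0.6 × 90 = 54 ksi.
R_n = 54 × 3.535 = 190.9 kips; R_n/Ω = 190.9/2.0 = 95.44 kips.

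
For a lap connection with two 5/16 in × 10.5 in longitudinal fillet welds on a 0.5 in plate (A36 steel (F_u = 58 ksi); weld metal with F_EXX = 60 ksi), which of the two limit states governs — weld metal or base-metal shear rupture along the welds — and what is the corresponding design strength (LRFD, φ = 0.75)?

φR_n ≈ 125 kip (weld metal governs)

t_e = 0.707 × 0.3125 = 0.2209 in; L = 21 in.
Weld metal: φR_n = 0.75 × 0.6 × 60 × 0.2209 × 21 = 125.3 kip.
Base metal (shear rupture): φR_n = 0.75 × 0.6 × 58 × 0.5 × 21 = 274 kip.
Governing: weld metal.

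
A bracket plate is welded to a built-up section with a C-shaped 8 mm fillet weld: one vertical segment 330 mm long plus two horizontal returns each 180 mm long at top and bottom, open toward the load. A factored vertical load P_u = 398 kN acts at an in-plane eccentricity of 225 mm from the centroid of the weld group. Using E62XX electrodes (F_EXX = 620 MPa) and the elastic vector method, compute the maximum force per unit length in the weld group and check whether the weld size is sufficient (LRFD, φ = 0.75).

Total weld length L_w = 690 mm. Treat welds as unit-width lines.
Centroid: x̄ = 2×180×90 / 690 = 46.96 mm from the vertical weld.
Polar moment about centroid: J = I_x + I_y = [330³/12 + 2×180×165²] + [330×46.96² + 2(180³/12 + 180×43.04²)] = 15160000 mm³.
Direct shear f_v = P/L_w = 398×10³ / 690 = 576.8 N/mm (vertical).
Torsion M = P·e = 398×10³ × 225 = 89550000 N·mm.
Critical point at (x, y) = (133, 165) from centroid. f_tx = M·y/J = 974.5 N/mm; f_ty = M·x/J = 785.8 N/mm.
Resultant f_max = √[f_tx² + (f_v + f_ty)²] = √[974.5² + (576.8 + 785.8)²] = 1675 N/mm.
Capacity per unit length: φr_n = 0.75 × 0.6 × 620 × (0.707 × 8) = 1578 N/mm.
1675 > 1578 → NOT adequate.

f_max ≈ 1680 N/mm; NOT adequate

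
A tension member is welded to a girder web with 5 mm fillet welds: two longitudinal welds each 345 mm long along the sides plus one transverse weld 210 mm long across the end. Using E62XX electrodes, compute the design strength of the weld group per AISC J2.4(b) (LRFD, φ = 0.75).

E62XX → F_EXX = 620 MPa.
t_e = 0.707 × 5 = 3.535 mm.
R_nwl = 0.6 × 620 × 3.535 × 690 × 10⁻³ = 907.4 kN (longitudinal, 2 welds).
R_nwt = 0.6 × 620 × 3.535 × 210 × 10⁻³ = 276.2 kN (transverse, base value).
(i) R_nwl + R_nwt = 1184 kN; (ii) 0.85 R_nwl + 1.5 R_nwt = 1185 kN.
R_n = max = 1185 kN [governs: (ii)]; φR_n = 889.1 kN.

φR_n ≈ 889 kN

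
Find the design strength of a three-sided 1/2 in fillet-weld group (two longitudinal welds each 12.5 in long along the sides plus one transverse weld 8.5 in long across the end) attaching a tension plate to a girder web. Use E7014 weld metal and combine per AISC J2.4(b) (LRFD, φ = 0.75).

φR_n ≈ 379 kip

E70XX → F_EXX = 70 ksi.
t_e = 0.707 × 0.5 = 0.3535 in.
R_nwl = 0.6 × 70 × 0.3535 × 25 = 371.2 kip (longitudinal, 2 welds).
R_nwt = 0.6 × 70 × 0.3535 × 8.5 = 126.2 kip (transverse, base value).
(i) R_nwl + R_nwt = 497.4 kip; (ii) 0.85 R_nwl + 1.5 R_nwt = 504.8 kip.
R_n = max = 504.8 kip [governs: (ii)]; φR_n = 378.6 kip.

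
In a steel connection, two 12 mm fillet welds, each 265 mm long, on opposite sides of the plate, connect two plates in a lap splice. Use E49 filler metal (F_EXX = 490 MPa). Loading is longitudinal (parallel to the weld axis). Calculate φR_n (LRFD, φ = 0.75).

φR_n ≈ 991 kN

Effective throat t_e = 0.707 × 12 = 8.484 mm.
Total length L = 530 mm; A_we = 8.484 × 530 = 4497 mm².
F_nw = 0.6 F_EXX = 0.6 × 490 = 294 MPa.
φR_n = 0.75 × 294 × 4497 × 10⁻³ = 991.5 kN.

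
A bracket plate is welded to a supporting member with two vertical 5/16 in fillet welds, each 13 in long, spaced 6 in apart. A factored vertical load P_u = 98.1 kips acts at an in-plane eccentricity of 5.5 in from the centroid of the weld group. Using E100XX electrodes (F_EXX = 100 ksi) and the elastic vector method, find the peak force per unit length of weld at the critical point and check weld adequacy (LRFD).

Total weld length L_w = 26 in. Treat welds as unit-width lines.
Polar moment about centroid: J = 2[d³/12 + d(b/2)²] = 2[13³/12 + 13×3²] = 600.2 in³.
Direct shear f_v = P/L_w = 98.1 / 26 = 3.773 kip/in (vertical).
Torsion M = P·e = 98.1 × 5.5 = 539.55 kip·in.
Critical point at (x, y) = (3, 6.5) from centroid. f_tx = M·y/J = 5.844 kip/in; f_ty = M·x/J = 2.697 kip/in.
Resultant f_max = √[f_tx² + (f_v + f_ty)²] = √[5.844² + (3.773 + 2.697)²] = 8.718 kip/in.
Capacity per unit length: φr_n = 0.75 × 0.6 × 100 × (0.707 × 0.3125) = 9.942 kip/in.
8.718 ≤ 9.942 → adequate.

f_max ≈ 8.72 kip/in; adequate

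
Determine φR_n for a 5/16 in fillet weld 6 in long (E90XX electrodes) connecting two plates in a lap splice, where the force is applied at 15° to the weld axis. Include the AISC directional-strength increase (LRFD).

E90XX → F_EXX = 90 ksi.
t_e = 0.707 × 0.3125 = 0.2209 in; A_we = 0.2209 × 6 = 1.326 in².
Directional factor: 1.0 + 0.5 sin^1.5(15°) = 1.066.
F_nw = 0.6 × 90 × 1.066 = 57.56 ksi.
φR_n = 0.75 × 57.56 × 1.326 = 57.22 kip.

φR_n ≈ 57.2 kip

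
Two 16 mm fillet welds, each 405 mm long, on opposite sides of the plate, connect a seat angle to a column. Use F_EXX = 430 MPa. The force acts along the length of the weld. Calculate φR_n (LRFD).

φR_n ≈ 1770 kN

Effective throat t_e = 0.707 × 16 = 11.31 mm.
Total length L = 810 mm; A_we = 11.31 × 810 = 9163 mm².
F_nw = 0.6 F_EXX = 0.6 × 430 = 258 MPa.
φR_n = 0.75 × 258 × 9163 × 10⁻³ = 1773 kN.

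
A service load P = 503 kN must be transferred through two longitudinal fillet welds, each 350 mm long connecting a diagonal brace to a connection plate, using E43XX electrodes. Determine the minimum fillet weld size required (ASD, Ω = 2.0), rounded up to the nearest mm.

w = 8 mm

E43XX → F_EXX = 430 MPa.
Total weld length L = 700 mm.
Required throat t_e = P × Ω / (0.6 F_EXX × L) = 503 × 2.0 / (0.6 × 430 × 700 × 10⁻³) = 5.57 mm.
Required leg w = t_e / 0.707 = 7.879 mm → use 8 mm.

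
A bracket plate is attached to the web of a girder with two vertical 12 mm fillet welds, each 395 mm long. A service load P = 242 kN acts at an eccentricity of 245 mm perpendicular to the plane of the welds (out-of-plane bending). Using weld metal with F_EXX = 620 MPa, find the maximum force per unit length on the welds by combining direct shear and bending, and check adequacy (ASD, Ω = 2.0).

f_max ≈ 1180 N/mm; adequate

L_w = 2 × 395 = 790 mm; section modulus (unit throat) S = 2 × L²/6 = 52010 mm².
Direct shear f_v = P/L_w = 242×10³/790 = 306.3 N/mm.
Moment M = P × e = 242×10³ × 245 = 59290000 N·mm; bending f_b = M/S = 1140 N/mm.
f_max = √(f_v² + f_b²) = √(306.3² + 1140²) = 1180 N/mm.
r_n/Ω = (1/2.0) × 0.6 × 620 × (0.707 × 12) = 1578 N/mm → adequate.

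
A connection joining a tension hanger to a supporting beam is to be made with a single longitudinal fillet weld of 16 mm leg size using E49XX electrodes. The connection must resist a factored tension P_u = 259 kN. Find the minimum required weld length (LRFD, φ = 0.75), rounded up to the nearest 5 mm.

E49XX → F_EXX = 490 MPa.
Throat t_e = 0.707 × 16 = 11.31 mm.
φr_n = 0.75 × 0.6 × 490 × 11.31 × 10⁻³ = 2.494 kN/mm.
L_req = P_u / φr_n = 259 / 2.494 = 103.8 mm total.
Round up → use L = 105 mm.

L = 105 mm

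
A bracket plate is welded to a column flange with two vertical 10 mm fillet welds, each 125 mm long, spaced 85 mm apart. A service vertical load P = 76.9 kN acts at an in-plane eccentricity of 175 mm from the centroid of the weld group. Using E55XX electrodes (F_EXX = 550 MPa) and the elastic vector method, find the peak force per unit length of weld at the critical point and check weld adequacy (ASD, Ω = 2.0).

f_max ≈ 1500 N/mm; NOT adequate

Total weld length L_w = 250 mm. Treat welds as unit-width lines.
Polar moment about centroid: J = 2[d³/12 + d(b/2)²] = 2[125³/12 + 125×42.5²] = 777100 mm³.
Direct shear f_v = P/L_w = 76.9×10³ / 250 = 307.6 N/mm (vertical).
Torsion M = P·e = 76.9×10³ × 175 = 13458000 N·mm.
Critical point at (x, y) = (42.5, 62.5) from centroid. f_tx = M·y/J = 1082 N/mm; f_ty = M·x/J = 736 N/mm.
Resultant f_max = √[f_tx² + (f_v + f_ty)²] = √[1082² + (307.6 + 736)²] = 1504 N/mm.
Capacity per unit length: r_n/Ω = (1/2.0) × 0.6 × 550 × (0.707 × 10) = 1167 N/mm.
1504 > 1167 → NOT adequate.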